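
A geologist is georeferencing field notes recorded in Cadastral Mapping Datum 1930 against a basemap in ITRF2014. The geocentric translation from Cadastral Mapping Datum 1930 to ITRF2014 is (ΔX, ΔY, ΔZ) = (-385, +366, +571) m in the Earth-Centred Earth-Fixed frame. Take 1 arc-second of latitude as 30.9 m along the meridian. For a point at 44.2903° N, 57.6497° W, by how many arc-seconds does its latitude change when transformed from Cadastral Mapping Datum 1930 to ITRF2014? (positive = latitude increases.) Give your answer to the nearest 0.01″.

Δφ = 24.87″

sin φ = 0.698294, cos φ = 0.715811, sin λ = -0.844792, cos λ = 0.535094.
North component: ΔN = −sin φ cos λ·ΔX − sin φ sin λ·ΔY + cos φ·ΔZ = −(0.698294)(0.535094)(-385) − (0.698294)(-0.844792)(366) + (0.715811)(571) = 768.49 m.
1° of latitude spans 3600 × 30.90 = 111240 m, so Δφ = 768.49 / 111240 × 3600 = 24.870″.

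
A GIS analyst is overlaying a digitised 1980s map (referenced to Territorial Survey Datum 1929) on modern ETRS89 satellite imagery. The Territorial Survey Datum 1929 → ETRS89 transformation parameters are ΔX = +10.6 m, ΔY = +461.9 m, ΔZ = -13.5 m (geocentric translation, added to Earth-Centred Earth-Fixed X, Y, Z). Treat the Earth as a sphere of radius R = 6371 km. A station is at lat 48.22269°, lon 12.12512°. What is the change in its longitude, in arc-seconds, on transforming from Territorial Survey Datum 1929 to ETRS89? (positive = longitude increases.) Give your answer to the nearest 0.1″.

Δλ = 21.8″

sin φ = 0.745740, cos φ = 0.666237, sin λ = 0.210047, cos λ = 0.977691.
East component: ΔE = −sin λ·ΔX + cos λ·ΔY = −(0.210047)(10.6) + (0.977691)(461.9) = 449.37 m.
1° of latitude spans πR/180 = 111195 m; at latitude φ, 1° of longitude spans that × cos φ = 74082.2 m, so Δλ = 449.37 / 74082.2 × 3600 = 21.837″.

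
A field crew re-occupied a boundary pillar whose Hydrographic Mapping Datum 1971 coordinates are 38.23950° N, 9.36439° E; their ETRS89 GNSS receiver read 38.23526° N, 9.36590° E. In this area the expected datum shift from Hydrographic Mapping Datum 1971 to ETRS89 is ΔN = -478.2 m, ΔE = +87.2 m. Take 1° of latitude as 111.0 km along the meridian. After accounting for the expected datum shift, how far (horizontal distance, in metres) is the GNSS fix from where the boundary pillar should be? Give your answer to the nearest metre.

45 m

Observed coordinate differences: Δφ = -0.00424°, Δλ = +0.00151°.
Converting to metres (1° lat = 111000 m, cos φ = 0.785430): observed ΔN = -470.6 m, observed ΔE = 131.6 m.
Subtracting the expected shift leaves a residual of -470.6 − (-478.2) = 7.6 m north and 131.6 − (87.2) = 44.4 m east.
Residual distance = √(7.6² + 44.4²) = 45.1 m.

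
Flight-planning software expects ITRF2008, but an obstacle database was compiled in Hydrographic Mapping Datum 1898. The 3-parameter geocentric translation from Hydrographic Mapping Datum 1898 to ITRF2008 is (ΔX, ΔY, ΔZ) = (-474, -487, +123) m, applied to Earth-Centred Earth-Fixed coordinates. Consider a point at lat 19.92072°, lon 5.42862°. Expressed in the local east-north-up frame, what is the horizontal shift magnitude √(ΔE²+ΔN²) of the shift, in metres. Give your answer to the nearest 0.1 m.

At φ = 19.92072°, λ = 5.42862°: sin φ = 0.340720, cos φ = 0.940165, sin λ = 0.094606, cos λ = 0.995515.
ΔE = −sin λ·ΔX + cos λ·ΔY = −(0.094606)·(-474) + (0.995515)·(-487) = -439.97 m.
ΔN = −sin φ cos λ·ΔX − sin φ sin λ·ΔY + cos φ·ΔZ = −(0.340720)(0.995515)(-474) − (0.340720)(0.094606)(-487) + (0.940165)(123) = 292.11 m.
Horizontal magnitude = √(ΔE² + ΔN²) = √((-439.97)² + 292.11²) = 528.12 m.

528.1 m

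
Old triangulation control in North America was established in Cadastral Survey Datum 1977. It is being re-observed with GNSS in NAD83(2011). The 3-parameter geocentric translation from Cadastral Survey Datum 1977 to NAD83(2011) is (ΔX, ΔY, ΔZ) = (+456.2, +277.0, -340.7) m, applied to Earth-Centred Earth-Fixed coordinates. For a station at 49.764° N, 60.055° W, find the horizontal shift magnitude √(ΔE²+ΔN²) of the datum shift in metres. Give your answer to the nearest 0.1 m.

573.7 m

The local east axis at (φ, λ) is (−sin λ, cos λ, 0), so ΔE = −sin(-60.055°)·456.2 + cos(-60.055°)·277.0 = 533.57 m.
The local north axis is (−sin φ cos λ, −sin φ sin λ, cos φ), giving ΔN = -173.840 + 183.230 − 220.071 = -210.68 m.
Horizontal magnitude = √(ΔE² + ΔN²) = √(533.57² + (-210.68)²) = 573.66 m.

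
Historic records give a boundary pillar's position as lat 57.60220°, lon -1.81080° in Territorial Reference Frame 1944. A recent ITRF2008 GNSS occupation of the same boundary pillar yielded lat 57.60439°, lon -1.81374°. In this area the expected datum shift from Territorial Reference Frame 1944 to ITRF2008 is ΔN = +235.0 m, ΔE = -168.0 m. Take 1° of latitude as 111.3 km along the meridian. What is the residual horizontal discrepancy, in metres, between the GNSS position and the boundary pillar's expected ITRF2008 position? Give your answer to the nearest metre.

Observed coordinate differences: Δφ = +0.00219°, Δλ = -0.00294°.
Converting to metres (1° lat = 111300 m, cos φ = 0.535794): observed ΔN = 243.7 m, observed ΔE = -175.3 m.
Subtracting the expected shift leaves a residual of 243.7 − (235.0) = 8.7 m north and -175.3 − (-168.0) = -7.3 m east.
Residual distance = √(8.7² + (-7.3)²) = 11.4 m.

11 m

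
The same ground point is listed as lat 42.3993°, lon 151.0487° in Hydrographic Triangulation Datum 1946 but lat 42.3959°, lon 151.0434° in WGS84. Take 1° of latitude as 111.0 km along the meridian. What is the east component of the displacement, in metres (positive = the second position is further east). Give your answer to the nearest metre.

ΔE = -434 m

Δφ = 42.3959° − 42.3993° = -0.0034°; Δλ = 151.0434° − 151.0487° = -0.0053°.
ΔN = Δφ × 111000 = -377.4 m; ΔE = Δλ × 111000 × cos(42.3993°) = -0.0053 × 111000 × 0.738464 = -434.4 m.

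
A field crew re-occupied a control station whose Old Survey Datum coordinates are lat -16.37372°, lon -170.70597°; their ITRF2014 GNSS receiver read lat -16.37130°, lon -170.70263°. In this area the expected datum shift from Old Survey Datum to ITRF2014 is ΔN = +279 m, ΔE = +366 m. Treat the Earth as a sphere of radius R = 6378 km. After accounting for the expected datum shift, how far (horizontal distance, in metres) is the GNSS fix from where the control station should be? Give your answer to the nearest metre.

13 m

Observed coordinate differences: Δφ = +0.00242°, Δλ = +0.00334°.
Converting to metres (1° lat = 111317 m, cos φ = 0.959443): observed ΔN = 269.4 m, observed ΔE = 356.7 m.
Subtracting the expected shift leaves a residual of 269.4 − (279) = -9.6 m north and 356.7 − (366) = -9.3 m east.
Residual distance = √((-9.6)² + (-9.3)²) = 13.4 m.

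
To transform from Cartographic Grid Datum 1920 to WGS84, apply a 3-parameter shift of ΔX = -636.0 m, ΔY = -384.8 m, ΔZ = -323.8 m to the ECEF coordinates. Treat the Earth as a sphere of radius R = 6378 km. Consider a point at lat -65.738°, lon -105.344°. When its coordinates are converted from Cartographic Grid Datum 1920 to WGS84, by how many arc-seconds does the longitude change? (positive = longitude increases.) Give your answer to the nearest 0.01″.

Δλ = -40.26″

sin φ = -0.911676, cos φ = 0.410910, sin λ = -0.964354, cos λ = -0.264614.
East component: ΔE = −sin λ·ΔX + cos λ·ΔY = −(-0.964354)(-636.0) + (-0.264614)(-384.8) = -511.51 m.
1° of latitude spans πR/180 = 111317 m; at latitude φ, 1° of longitude spans that × cos φ = 45741.3 m, so Δλ = -511.51 / 45741.3 × 3600 = -40.257″.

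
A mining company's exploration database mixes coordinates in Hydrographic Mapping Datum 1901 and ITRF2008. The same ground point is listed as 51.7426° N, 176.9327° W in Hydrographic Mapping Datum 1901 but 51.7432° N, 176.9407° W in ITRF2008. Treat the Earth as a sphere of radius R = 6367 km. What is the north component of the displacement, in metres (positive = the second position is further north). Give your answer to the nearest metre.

ΔN = 67 m

Δφ = 51.7432° − 51.7426° = +0.0006°; Δλ = -176.9407° − -176.9327° = -0.0080°.
1° along a meridian = πR/180 = 111125 m.
ΔN = Δφ × 111125 = 66.7 m; ΔE = Δλ × 111125 × cos(51.7426°) = -0.0080 × 111125 × 0.619195 = -550.5 m.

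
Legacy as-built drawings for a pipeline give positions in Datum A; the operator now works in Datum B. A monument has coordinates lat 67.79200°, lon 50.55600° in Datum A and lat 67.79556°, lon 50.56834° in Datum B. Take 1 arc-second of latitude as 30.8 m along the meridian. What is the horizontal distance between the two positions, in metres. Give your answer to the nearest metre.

651 m

Δφ = 67.79556° − 67.79200° = +0.00356°; Δλ = 50.56834° − 50.55600° = +0.01234°.
1° of latitude = 3600 × 30.80 = 110880 m.
ΔN = Δφ × 110880 = 394.7 m; ΔE = Δλ × 110880 × cos(67.79200°) = +0.01234 × 110880 × 0.377970 = 517.2 m.
Distance = √(ΔE² + ΔN²) = √(517.2² + 394.7²) = 650.6 m.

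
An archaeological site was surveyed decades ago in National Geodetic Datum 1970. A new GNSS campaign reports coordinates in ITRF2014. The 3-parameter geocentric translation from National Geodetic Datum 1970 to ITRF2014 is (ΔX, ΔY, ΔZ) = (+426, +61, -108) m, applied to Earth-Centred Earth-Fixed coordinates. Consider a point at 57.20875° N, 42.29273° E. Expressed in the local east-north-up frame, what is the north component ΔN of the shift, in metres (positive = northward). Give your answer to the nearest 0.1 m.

At φ = 57.20875°, λ = 42.29273°: sin φ = 0.840649, cos φ = 0.541580, sin λ = 0.672919, cos λ = 0.739716.
ΔN = −sin φ cos λ·ΔX − sin φ sin λ·ΔY + cos φ·ΔZ = −(0.840649)(0.739716)(426) − (0.840649)(0.672919)(61) + (0.541580)(-108) = -357.90 m.

ΔN = -357.9 m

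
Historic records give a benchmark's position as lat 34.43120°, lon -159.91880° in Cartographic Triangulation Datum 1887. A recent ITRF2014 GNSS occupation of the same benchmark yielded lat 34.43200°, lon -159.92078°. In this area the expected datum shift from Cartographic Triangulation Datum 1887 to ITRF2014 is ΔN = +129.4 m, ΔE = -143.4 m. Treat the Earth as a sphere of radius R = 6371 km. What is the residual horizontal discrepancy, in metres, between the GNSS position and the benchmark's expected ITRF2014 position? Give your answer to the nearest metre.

Observed coordinate differences: Δφ = +0.00080°, Δλ = -0.00198°.
Converting to metres (1° lat = 111195 m, cos φ = 0.824806): observed ΔN = 89.0 m, observed ΔE = -181.6 m.
Subtracting the expected shift leaves a residual of 89.0 − (129.4) = -40.4 m north and -181.6 − (-143.4) = -38.2 m east.
Residual distance = √((-40.4)² + (-38.2)²) = 55.6 m.

56 m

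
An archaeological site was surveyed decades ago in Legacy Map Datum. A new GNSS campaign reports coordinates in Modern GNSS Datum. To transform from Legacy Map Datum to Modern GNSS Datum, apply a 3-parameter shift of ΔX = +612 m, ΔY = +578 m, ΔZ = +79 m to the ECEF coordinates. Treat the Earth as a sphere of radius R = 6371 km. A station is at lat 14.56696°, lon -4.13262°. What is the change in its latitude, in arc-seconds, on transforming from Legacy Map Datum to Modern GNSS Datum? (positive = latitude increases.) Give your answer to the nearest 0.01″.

Δφ = -2.16″

sin φ = 0.251511, cos φ = 0.967854, sin λ = -0.072065, cos λ = 0.997400.
North component: ΔN = −sin φ cos λ·ΔX − sin φ sin λ·ΔY + cos φ·ΔZ = −(0.251511)(0.997400)(612) − (0.251511)(-0.072065)(578) + (0.967854)(79) = -66.59 m.
1° of latitude spans πR/180 = 111195 m, so Δφ = -66.59 / 111195 × 3600 = -2.156″.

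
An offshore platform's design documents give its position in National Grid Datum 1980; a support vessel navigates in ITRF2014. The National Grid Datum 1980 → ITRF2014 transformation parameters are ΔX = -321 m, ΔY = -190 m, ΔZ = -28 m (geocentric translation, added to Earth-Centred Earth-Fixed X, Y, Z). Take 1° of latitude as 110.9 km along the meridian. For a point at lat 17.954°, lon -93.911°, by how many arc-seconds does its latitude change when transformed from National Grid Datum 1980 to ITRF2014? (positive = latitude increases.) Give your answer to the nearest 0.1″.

sin φ = 0.308253, cos φ = 0.951304, sin λ = -0.997671, cos λ = -0.068207.
North component: ΔN = −sin φ cos λ·ΔX − sin φ sin λ·ΔY + cos φ·ΔZ = −(0.308253)(-0.068207)(-321) − (0.308253)(-0.997671)(-190) + (0.951304)(-28) = -91.82 m.
1° of latitude spans 110900 m, so Δφ = -91.82 / 110900 × 3600 = -2.981″.

Δφ = -3.0″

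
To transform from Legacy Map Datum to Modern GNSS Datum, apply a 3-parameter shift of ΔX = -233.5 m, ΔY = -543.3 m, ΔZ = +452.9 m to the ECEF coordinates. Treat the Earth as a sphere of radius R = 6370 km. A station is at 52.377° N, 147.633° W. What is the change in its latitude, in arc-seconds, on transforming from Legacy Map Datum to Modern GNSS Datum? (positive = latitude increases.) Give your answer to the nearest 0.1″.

sin φ = 0.792045, cos φ = 0.610463, sin λ = -0.535340, cos λ = -0.844636.
North component: ΔN = −sin φ cos λ·ΔX − sin φ sin λ·ΔY + cos φ·ΔZ = −(0.792045)(-0.844636)(-233.5) − (0.792045)(-0.535340)(-543.3) + (0.610463)(452.9) = -110.10 m.
1° of latitude spans πR/180 = 111177 m, so Δφ = -110.10 / 111177 × 3600 = -3.565″.

Δφ = -3.6″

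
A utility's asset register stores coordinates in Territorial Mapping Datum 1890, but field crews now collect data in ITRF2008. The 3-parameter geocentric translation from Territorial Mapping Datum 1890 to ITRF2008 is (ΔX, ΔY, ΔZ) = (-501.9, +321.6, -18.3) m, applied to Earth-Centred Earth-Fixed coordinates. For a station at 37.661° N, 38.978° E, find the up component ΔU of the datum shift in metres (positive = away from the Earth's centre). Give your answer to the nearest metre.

The local up (radial) axis is (cos φ cos λ, cos φ sin λ, sin φ), giving ΔU = -308.875 + 160.144 − 11.181 = -159.91 m.

ΔU = -160 m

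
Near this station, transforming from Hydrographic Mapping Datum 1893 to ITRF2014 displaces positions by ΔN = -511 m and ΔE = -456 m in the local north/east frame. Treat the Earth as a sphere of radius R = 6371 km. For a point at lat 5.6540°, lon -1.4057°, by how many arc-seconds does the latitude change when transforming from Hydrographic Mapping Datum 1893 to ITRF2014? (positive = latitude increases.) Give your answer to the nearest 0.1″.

Δφ = -16.5″

On a sphere of radius R, 1 rad of latitude = R, so Δφ = ΔN / R = -511.0 / 6371000 = -8.0207e-05 rad = -16.544″.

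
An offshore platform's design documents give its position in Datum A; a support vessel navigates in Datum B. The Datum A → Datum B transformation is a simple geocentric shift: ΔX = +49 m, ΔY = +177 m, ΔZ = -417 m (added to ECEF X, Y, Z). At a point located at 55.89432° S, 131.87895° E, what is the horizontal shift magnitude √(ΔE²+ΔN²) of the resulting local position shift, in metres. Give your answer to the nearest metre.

217 m

At φ = -55.89432°, λ = 131.87895°: sin φ = -0.828005, cos φ = 0.560721, sin λ = 0.744557, cos λ = -0.667559.
ΔE = −sin λ·ΔX + cos λ·ΔY = −(0.744557)·(49) + (-0.667559)·(177) = -154.64 m.
ΔN = −sin φ cos λ·ΔX − sin φ sin λ·ΔY + cos φ·ΔZ = −(-0.828005)(-0.667559)(49) − (-0.828005)(0.744557)(177) + (0.560721)(-417) = -151.79 m.
Horizontal magnitude = √(ΔE² + ΔN²) = √((-154.64)² + (-151.79)²) = 216.69 m.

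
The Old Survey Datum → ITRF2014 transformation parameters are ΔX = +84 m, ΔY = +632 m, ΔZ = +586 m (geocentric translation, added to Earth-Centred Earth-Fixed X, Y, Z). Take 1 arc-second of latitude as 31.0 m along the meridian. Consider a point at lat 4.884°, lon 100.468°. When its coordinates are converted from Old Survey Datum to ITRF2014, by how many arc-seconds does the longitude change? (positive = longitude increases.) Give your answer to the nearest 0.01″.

Δλ = -6.39″

sin φ = 0.085139, cos φ = 0.996369, sin λ = 0.983357, cos λ = -0.181686.
East component: ΔE = −sin λ·ΔX + cos λ·ΔY = −(0.983357)(84) + (-0.181686)(632) = -197.43 m.
1° of latitude spans 3600 × 31.00 = 111600 m; at latitude φ, 1° of longitude spans that × cos φ = 111194.8 m, so Δλ = -197.43 / 111194.8 × 3600 = -6.392″.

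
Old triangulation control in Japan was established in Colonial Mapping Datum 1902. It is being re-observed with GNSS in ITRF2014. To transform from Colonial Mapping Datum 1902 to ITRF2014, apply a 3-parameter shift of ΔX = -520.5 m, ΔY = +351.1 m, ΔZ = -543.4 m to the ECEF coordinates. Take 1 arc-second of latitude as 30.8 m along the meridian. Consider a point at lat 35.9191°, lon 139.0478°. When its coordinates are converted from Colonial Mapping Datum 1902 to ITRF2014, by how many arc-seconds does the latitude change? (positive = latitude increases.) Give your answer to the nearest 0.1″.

sin φ = 0.586642, cos φ = 0.809846, sin λ = 0.655429, cos λ = -0.755257.
North component: ΔN = −sin φ cos λ·ΔX − sin φ sin λ·ΔY + cos φ·ΔZ = −(0.586642)(-0.755257)(-520.5) − (0.586642)(0.655429)(351.1) + (0.809846)(-543.4) = -805.68 m.
1° of latitude spans 3600 × 30.80 = 110880 m, so Δφ = -805.68 / 110880 × 3600 = -26.159″.

Δφ = -26.2″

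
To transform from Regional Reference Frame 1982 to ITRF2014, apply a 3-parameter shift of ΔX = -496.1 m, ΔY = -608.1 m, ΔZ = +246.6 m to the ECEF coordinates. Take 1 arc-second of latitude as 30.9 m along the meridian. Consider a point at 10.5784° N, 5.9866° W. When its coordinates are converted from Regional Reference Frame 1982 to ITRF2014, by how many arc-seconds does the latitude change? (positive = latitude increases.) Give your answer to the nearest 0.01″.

Δφ = 10.40″

sin φ = 0.183581, cos φ = 0.983005, sin λ = -0.104296, cos λ = 0.994546.
North component: ΔN = −sin φ cos λ·ΔX − sin φ sin λ·ΔY + cos φ·ΔZ = −(0.183581)(0.994546)(-496.1) − (0.183581)(-0.104296)(-608.1) + (0.983005)(246.6) = 321.34 m.
1° of latitude spans 3600 × 30.90 = 111240 m, so Δφ = 321.34 / 111240 × 3600 = 10.399″.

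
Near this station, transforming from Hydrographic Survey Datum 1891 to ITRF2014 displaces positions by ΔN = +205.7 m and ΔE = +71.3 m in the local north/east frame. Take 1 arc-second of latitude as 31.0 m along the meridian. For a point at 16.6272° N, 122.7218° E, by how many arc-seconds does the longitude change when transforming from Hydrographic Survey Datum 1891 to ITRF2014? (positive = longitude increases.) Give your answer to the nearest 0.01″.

Δλ = 2.40″

At latitude 16.6272°, cos φ = 0.958187.
1″ of longitude at this latitude = 31.00 × cos φ = 29.7038 m, so Δλ = 71.3 / 29.7038 = 2.400″.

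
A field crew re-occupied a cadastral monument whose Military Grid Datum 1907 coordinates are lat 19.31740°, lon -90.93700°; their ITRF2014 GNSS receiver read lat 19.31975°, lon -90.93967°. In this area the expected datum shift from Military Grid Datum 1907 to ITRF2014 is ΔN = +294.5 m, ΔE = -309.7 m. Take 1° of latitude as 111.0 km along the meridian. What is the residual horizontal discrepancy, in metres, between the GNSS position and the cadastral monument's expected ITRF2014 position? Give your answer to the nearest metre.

Observed coordinate differences: Δφ = +0.00235°, Δλ = -0.00267°.
Converting to metres (1° lat = 111000 m, cos φ = 0.943701): observed ΔN = 260.8 m, observed ΔE = -279.7 m.
Subtracting the expected shift leaves a residual of 260.8 − (294.5) = -33.7 m north and -279.7 − (-309.7) = 30.0 m east.
Residual distance = √((-33.7)² + 30.0²) = 45.1 m.

45 m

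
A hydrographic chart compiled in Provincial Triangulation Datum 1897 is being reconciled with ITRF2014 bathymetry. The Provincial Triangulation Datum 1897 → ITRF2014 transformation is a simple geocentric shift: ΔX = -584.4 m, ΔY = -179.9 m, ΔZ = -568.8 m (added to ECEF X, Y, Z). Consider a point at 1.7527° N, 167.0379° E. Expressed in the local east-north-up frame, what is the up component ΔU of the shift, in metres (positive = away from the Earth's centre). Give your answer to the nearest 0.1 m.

At φ = 1.7527°, λ = 167.0379°: sin φ = 0.030586, cos φ = 0.999532, sin λ = 0.224306, cos λ = -0.974519.
ΔU = cos φ cos λ·ΔX + cos φ sin λ·ΔY + sin φ·ΔZ = (0.999532)(-0.974519)(-584.4) + (0.999532)(0.224306)(-179.9) + (0.030586)(-568.8) = 511.51 m.

ΔU = 511.5 m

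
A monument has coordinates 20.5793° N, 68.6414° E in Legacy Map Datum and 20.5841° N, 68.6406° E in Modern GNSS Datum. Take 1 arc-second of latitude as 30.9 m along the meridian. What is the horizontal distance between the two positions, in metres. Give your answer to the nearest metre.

Δφ = 20.5841° − 20.5793° = +0.0048°; Δλ = 68.6406° − 68.6414° = -0.0008°.
1° of latitude = 3600 × 30.90 = 111240 m.
ΔN = Δφ × 111240 = 534.0 m; ΔE = Δλ × 111240 × cos(20.5793°) = -0.0008 × 111240 × 0.936187 = -83.3 m.
Distance = √(ΔE² + ΔN²) = √((-83.3)² + 534.0²) = 540.4 m.

540 m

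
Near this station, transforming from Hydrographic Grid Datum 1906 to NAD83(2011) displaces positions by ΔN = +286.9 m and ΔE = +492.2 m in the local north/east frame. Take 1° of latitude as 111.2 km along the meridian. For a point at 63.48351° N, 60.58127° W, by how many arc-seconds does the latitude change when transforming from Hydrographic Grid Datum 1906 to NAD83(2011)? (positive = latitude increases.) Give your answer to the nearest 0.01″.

Δφ = 9.29″

1° of latitude = 111.2 km, so Δφ = 286.9 / 111200 = 0.0025800° = 9.288″.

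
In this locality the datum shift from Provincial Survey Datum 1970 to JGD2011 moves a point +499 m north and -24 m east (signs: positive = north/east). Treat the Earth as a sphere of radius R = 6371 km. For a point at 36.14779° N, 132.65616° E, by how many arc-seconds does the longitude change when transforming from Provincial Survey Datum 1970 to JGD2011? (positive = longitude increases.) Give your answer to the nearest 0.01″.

At latitude 36.14779°, cos φ = 0.807498.
One radian of longitude at latitude φ spans R cos φ, so Δλ = ΔE / (R cos φ) = -24.0 / (6371000 × 0.807498) = -4.6651e-06 rad = -0.962″.

Δλ = -0.96″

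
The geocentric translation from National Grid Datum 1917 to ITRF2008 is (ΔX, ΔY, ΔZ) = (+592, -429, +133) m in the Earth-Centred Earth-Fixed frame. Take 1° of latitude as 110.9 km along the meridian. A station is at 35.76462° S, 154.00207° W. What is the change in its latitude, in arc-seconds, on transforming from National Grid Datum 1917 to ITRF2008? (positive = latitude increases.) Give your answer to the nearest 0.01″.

Δφ = -3.02″

sin φ = -0.584457, cos φ = 0.811425, sin λ = -0.438339, cos λ = -0.898810.
North component: ΔN = −sin φ cos λ·ΔX − sin φ sin λ·ΔY + cos φ·ΔZ = −(-0.584457)(-0.898810)(592) − (-0.584457)(-0.438339)(-429) + (0.811425)(133) = -93.16 m.
1° of latitude spans 110900 m, so Δφ = -93.16 / 110900 × 3600 = -3.024″.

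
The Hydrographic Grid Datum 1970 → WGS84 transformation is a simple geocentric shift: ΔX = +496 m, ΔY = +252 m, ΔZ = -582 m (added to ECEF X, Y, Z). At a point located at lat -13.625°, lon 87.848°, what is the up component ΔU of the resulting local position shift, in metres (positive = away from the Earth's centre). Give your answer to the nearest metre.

At φ = -13.625°, λ = 87.848°: sin φ = -0.235566, cos φ = 0.971858, sin λ = 0.999295, cos λ = 0.037551.
ΔU = cos φ cos λ·ΔX + cos φ sin λ·ΔY + sin φ·ΔZ = (0.971858)(0.037551)(496) + (0.971858)(0.999295)(252) + (-0.235566)(-582) = 399.94 m.

ΔU = 400 m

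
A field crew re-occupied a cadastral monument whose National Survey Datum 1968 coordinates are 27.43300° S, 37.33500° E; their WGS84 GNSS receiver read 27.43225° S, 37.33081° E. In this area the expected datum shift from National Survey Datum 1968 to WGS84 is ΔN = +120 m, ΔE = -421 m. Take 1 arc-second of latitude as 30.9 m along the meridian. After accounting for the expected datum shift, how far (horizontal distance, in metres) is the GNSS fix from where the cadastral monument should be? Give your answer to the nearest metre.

Observed coordinate differences: Δφ = +0.00075°, Δλ = -0.00419°.
Converting to metres (1° lat = 111240 m, cos φ = 0.887550): observed ΔN = 83.4 m, observed ΔE = -413.7 m.
Subtracting the expected shift leaves a residual of 83.4 − (120) = -36.6 m north and -413.7 − (-421) = 7.3 m east.
Residual distance = √((-36.6)² + 7.3²) = 37.3 m.

37 m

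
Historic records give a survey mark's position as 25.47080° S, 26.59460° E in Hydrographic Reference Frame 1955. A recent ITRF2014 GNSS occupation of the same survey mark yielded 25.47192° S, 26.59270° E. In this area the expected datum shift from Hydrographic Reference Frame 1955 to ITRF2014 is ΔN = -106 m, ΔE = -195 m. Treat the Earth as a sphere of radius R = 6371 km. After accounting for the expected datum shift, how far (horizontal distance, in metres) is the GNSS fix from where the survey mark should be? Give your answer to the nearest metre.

19 m

Observed coordinate differences: Δφ = -0.00112°, Δλ = -0.00190°.
Converting to metres (1° lat = 111195 m, cos φ = 0.902805): observed ΔN = -124.5 m, observed ΔE = -190.7 m.
Subtracting the expected shift leaves a residual of -124.5 − (-106) = -18.5 m north and -190.7 − (-195) = 4.3 m east.
Residual distance = √((-18.5)² + 4.3²) = 19.0 m.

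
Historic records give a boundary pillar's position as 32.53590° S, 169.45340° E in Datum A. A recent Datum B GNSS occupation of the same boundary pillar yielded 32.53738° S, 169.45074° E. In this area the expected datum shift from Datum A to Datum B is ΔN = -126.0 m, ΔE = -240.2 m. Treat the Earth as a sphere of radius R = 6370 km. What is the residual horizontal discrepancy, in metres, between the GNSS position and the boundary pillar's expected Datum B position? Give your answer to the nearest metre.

Observed coordinate differences: Δφ = -0.00148°, Δλ = -0.00266°.
Converting to metres (1° lat = 111177 m, cos φ = 0.843055): observed ΔN = -164.5 m, observed ΔE = -249.3 m.
Subtracting the expected shift leaves a residual of -164.5 − (-126.0) = -38.5 m north and -249.3 − (-240.2) = -9.1 m east.
Residual distance = √((-38.5)² + (-9.1)²) = 39.6 m.

40 m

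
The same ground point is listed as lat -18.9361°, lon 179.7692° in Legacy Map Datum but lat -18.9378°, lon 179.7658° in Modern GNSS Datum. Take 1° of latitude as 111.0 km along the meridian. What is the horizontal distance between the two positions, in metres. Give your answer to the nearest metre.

404 m

Δφ = -18.9378° − -18.9361° = -0.0017°; Δλ = 179.7658° − 179.7692° = -0.0034°.
ΔN = Δφ × 111000 = -188.7 m; ΔE = Δλ × 111000 × cos(-18.9361°) = -0.0034 × 111000 × 0.945881 = -357.0 m.
Distance = √(ΔE² + ΔN²) = √((-357.0)² + (-188.7)²) = 403.8 m.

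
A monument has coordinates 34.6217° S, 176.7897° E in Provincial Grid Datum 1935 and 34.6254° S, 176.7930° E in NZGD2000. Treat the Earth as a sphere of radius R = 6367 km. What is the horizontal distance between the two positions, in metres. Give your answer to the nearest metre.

Δφ = -34.6254° − -34.6217° = -0.0037°; Δλ = 176.7930° − 176.7897° = +0.0033°.
1° along a meridian = πR/180 = 111125 m.
ΔN = Δφ × 111125 = -411.2 m; ΔE = Δλ × 111125 × cos(-34.6217°) = +0.0033 × 111125 × 0.822921 = 301.8 m.
Distance = √(ΔE² + ΔN²) = √(301.8² + (-411.2)²) = 510.0 m.

510 m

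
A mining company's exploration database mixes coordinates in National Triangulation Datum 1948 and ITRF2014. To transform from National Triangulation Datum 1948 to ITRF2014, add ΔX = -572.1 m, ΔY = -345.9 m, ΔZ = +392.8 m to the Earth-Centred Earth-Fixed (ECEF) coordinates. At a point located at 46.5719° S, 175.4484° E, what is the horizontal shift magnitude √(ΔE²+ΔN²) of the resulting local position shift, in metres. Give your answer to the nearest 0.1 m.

The local east axis at (φ, λ) is (−sin λ, cos λ, 0), so ΔE = −sin(175.4484°)·(-572.1) + cos(175.4484°)·(-345.9) = 390.21 m.
The local north axis is (−sin φ cos λ, −sin φ sin λ, cos φ), giving ΔN = 414.170 − 19.935 + 270.028 = 664.26 m.
Horizontal magnitude = √(ΔE² + ΔN²) = √(390.21² + 664.26²) = 770.40 m.

770.4 m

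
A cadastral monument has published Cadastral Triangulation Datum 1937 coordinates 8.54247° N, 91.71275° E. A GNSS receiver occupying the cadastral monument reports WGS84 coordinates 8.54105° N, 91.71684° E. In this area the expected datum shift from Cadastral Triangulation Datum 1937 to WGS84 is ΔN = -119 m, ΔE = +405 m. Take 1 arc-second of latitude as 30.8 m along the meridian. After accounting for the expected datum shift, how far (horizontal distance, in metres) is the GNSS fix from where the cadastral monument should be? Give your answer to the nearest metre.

58 m

Observed coordinate differences: Δφ = -0.00142°, Δλ = +0.00409°.
Converting to metres (1° lat = 110880 m, cos φ = 0.988906): observed ΔN = -157.4 m, observed ΔE = 448.5 m.
Subtracting the expected shift leaves a residual of -157.4 − (-119) = -38.4 m north and 448.5 − (405) = 43.5 m east.
Residual distance = √((-38.4)² + 43.5²) = 58.0 m.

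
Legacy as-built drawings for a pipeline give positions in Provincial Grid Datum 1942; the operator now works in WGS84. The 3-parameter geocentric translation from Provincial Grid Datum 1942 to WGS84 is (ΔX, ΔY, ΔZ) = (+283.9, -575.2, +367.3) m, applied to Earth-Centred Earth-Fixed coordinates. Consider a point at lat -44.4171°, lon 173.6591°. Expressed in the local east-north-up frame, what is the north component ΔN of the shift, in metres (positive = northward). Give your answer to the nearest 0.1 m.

ΔN = 20.4 m

At φ = -44.4171°, λ = 173.6591°: sin φ = -0.699877, cos φ = 0.714264, sin λ = 0.110444, cos λ = -0.993882.
ΔN = −sin φ cos λ·ΔX − sin φ sin λ·ΔY + cos φ·ΔZ = −(-0.699877)(-0.993882)(283.9) − (-0.699877)(0.110444)(-575.2) + (0.714264)(367.3) = 20.41 m.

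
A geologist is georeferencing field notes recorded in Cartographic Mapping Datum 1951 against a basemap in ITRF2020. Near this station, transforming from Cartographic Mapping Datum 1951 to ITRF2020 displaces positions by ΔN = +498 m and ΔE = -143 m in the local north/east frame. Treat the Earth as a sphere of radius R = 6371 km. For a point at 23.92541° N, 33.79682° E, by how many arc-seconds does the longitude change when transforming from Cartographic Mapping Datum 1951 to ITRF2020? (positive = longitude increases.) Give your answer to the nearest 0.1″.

At latitude 23.92541°, cos φ = 0.914074.
One radian of longitude at latitude φ spans R cos φ, so Δλ = ΔE / (R cos φ) = -143.0 / (6371000 × 0.914074) = -2.4555e-05 rad = -5.065″.

Δλ = -5.1″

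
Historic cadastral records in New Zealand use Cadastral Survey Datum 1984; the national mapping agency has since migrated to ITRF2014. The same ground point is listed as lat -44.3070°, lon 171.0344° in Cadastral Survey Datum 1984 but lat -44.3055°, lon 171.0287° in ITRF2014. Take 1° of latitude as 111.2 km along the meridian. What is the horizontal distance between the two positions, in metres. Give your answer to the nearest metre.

483 m

Δφ = -44.3055° − -44.3070° = +0.0015°; Δλ = 171.0287° − 171.0344° = -0.0057°.
ΔN = Δφ × 111200 = 166.8 m; ΔE = Δλ × 111200 × cos(-44.3070°) = -0.0057 × 111200 × 0.715607 = -453.6 m.
Distance = √(ΔE² + ΔN²) = √((-453.6)² + 166.8²) = 483.3 m.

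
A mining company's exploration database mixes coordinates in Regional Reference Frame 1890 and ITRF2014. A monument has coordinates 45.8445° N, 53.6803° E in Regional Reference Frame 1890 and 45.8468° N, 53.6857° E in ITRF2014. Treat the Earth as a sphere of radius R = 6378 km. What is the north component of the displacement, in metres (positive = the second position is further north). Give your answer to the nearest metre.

Δφ = 45.8468° − 45.8445° = +0.0023°; Δλ = 53.6857° − 53.6803° = +0.0054°.
1° along a meridian = πR/180 = 111317 m.
ΔN = Δφ × 111317 = 256.0 m; ΔE = Δλ × 111317 × cos(45.8445°) = +0.0054 × 111317 × 0.696608 = 418.7 m.

ΔN = 256 m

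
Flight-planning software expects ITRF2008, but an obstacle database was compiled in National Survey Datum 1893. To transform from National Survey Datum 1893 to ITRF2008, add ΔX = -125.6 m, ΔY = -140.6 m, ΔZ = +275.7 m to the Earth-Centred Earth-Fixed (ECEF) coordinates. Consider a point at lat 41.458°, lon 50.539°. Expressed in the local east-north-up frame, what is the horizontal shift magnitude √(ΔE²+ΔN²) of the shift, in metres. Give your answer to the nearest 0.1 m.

331.4 m

The local east axis at (φ, λ) is (−sin λ, cos λ, 0), so ΔE = −sin(50.539°)·(-125.6) + cos(50.539°)·(-140.6) = 7.61 m.
The local north axis is (−sin φ cos λ, −sin φ sin λ, cos φ), giving ΔN = 52.850 + 71.869 + 206.621 = 331.34 m.
Horizontal magnitude = √(ΔE² + ΔN²) = √(7.61² + 331.34²) = 331.43 m.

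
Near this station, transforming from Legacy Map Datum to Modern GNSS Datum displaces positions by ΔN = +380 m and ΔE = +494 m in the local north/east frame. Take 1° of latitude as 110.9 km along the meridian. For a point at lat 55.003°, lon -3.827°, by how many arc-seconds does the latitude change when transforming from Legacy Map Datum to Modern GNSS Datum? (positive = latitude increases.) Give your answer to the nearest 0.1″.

Δφ = 12.3″

1° of latitude = 110.9 km, so Δφ = 380.0 / 110900 = 0.0034265° = 12.335″.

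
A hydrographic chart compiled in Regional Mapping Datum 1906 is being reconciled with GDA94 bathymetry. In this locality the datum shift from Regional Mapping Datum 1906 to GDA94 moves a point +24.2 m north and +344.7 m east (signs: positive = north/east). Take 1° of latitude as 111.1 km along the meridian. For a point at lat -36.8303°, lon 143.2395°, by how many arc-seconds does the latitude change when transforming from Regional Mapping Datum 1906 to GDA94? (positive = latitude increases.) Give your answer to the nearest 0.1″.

1° of latitude = 111.1 km, so Δφ = 24.2 / 111100 = 0.0002178° = 0.784″.

Δφ = 0.8″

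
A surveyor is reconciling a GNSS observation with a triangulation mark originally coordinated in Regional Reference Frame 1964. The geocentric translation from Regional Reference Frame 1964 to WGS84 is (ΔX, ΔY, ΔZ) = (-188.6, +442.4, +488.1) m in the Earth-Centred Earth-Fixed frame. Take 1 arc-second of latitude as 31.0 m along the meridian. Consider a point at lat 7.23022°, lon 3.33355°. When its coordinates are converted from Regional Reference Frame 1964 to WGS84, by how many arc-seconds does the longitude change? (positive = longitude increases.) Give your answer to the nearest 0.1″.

sin φ = 0.125856, cos φ = 0.992048, sin λ = 0.058149, cos λ = 0.998308.
East component: ΔE = −sin λ·ΔX + cos λ·ΔY = −(0.058149)(-188.6) + (0.998308)(442.4) = 452.62 m.
1° of latitude spans 3600 × 31.00 = 111600 m; at latitude φ, 1° of longitude spans that × cos φ = 110712.6 m, so Δλ = 452.62 / 110712.6 × 3600 = 14.718″.

Δλ = 14.7″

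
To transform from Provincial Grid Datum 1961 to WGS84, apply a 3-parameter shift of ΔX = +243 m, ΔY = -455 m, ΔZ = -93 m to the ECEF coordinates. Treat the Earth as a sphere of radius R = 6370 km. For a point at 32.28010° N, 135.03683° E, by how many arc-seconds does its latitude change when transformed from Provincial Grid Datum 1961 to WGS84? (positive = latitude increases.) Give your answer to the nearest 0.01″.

Δφ = 5.99″

sin φ = 0.534059, cos φ = 0.845447, sin λ = 0.706652, cos λ = -0.707561.
North component: ΔN = −sin φ cos λ·ΔX − sin φ sin λ·ΔY + cos φ·ΔZ = −(0.534059)(-0.707561)(243) − (0.534059)(0.706652)(-455) + (0.845447)(-93) = 184.91 m.
1° of latitude spans πR/180 = 111177 m, so Δφ = 184.91 / 111177 × 3600 = 5.988″.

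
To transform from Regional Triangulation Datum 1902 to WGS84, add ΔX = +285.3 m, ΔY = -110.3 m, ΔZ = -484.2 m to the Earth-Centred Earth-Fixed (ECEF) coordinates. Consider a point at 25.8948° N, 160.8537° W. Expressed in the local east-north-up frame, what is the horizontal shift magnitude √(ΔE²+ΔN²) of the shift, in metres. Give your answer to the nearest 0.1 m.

At φ = 25.8948°, λ = -160.8537°: sin φ = 0.436720, cos φ = 0.899597, sin λ = -0.327981, cos λ = -0.944684.
ΔE = −sin λ·ΔX + cos λ·ΔY = −(-0.327981)·(285.3) + (-0.944684)·(-110.3) = 197.77 m.
ΔN = −sin φ cos λ·ΔX − sin φ sin λ·ΔY + cos φ·ΔZ = −(0.436720)(-0.944684)(285.3) − (0.436720)(-0.327981)(-110.3) + (0.899597)(-484.2) = -333.68 m.
Horizontal magnitude = √(ΔE² + ΔN²) = √(197.77² + (-333.68)²) = 387.89 m.

387.9 m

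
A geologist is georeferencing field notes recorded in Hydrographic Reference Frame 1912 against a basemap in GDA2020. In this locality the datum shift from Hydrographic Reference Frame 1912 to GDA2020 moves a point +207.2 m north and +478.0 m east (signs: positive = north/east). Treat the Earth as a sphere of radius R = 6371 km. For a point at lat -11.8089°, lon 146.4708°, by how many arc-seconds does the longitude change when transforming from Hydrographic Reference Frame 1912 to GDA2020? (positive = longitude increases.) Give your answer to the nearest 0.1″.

Δλ = 15.8″

At latitude -11.8089°, cos φ = 0.978836.
One radian of longitude at latitude φ spans R cos φ, so Δλ = ΔE / (R cos φ) = 478.0 / (6371000 × 0.978836) = 7.6650e-05 rad = 15.810″.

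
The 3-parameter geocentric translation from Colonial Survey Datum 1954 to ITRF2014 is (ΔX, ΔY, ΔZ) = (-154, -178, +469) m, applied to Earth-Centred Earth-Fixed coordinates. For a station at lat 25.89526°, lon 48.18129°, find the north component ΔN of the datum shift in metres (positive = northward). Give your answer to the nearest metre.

The local north axis is (−sin φ cos λ, −sin φ sin λ, cos φ), giving ΔN = 44.845 + 57.934 + 421.910 = 524.69 m.

ΔN = 525 m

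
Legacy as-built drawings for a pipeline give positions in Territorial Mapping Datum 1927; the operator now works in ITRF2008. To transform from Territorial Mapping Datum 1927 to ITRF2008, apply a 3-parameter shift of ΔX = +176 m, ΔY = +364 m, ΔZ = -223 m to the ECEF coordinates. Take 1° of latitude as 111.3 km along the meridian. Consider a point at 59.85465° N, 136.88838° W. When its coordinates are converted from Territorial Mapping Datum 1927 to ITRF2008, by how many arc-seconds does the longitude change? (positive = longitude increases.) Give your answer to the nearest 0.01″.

sin φ = 0.864754, cos φ = 0.502195, sin λ = -0.683422, cos λ = -0.730024.
East component: ΔE = −sin λ·ΔX + cos λ·ΔY = −(-0.683422)(176) + (-0.730024)(364) = -145.45 m.
1° of latitude spans 111300 m; at latitude φ, 1° of longitude spans that × cos φ = 55894.3 m, so Δλ = -145.45 / 55894.3 × 3600 = -9.368″.

Δλ = -9.37″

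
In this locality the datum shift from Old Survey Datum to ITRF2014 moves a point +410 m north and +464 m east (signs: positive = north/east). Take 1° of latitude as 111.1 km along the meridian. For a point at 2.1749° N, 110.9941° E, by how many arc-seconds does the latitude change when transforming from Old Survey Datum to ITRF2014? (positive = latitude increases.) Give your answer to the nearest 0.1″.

1° of latitude = 111.1 km, so Δφ = 410.0 / 111100 = 0.0036904° = 13.285″.

Δφ = 13.3″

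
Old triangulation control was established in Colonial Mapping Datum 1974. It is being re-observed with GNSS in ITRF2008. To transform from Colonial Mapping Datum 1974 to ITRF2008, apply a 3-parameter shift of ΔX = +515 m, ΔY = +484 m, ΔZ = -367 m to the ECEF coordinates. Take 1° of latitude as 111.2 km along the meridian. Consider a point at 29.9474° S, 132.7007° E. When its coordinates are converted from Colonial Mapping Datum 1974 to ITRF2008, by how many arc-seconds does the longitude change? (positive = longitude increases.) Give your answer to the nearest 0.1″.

Δλ = -26.4″

sin φ = -0.499205, cos φ = 0.866484, sin λ = 0.734906, cos λ = -0.678169.
East component: ΔE = −sin λ·ΔX + cos λ·ΔY = −(0.734906)(515) + (-0.678169)(484) = -706.71 m.
1° of latitude spans 111200 m; at latitude φ, 1° of longitude spans that × cos φ = 96353.0 m, so Δλ = -706.71 / 96353.0 × 3600 = -26.405″.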